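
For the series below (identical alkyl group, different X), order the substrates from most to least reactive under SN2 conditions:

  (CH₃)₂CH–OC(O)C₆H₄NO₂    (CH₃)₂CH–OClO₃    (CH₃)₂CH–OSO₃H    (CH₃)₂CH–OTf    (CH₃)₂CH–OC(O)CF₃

(CH₃)₂CH–OTf > (CH₃)₂CH–OClO₃ > (CH₃)₂CH–OSO₃H > (CH₃)₂CH–OC(O)CF₃ > (CH₃)₂CH–OC(O)C₆H₄NO₂

The skeletons are identical, so relative rate is governed entirely by leaving-group ability.
The more stable X⁻ (or X) is on its own — i.e. the weaker a base it is — the better a leaving group it makes.
(CH₃)₂CH–OTf loses OTf⁻: pKₐ(CF₃SO₃H (triflic acid)) ≈ -14
(CH₃)₂CH–OClO₃ loses ClO₄⁻: pKₐ(HClO₄) ≈ -10
(CH₃)₂CH–OSO₃H loses HSO₄⁻: pKₐ(H₂SO₄) ≈ -3
(CH₃)₂CH–OC(O)CF₃ loses CF₃COO⁻: pKₐ(CF₃COOH) ≈ 0.2
(CH₃)₂CH–OC(O)C₆H₄NO₂ loses p-O₂N–C₆H₄–COO⁻: pKₐ(p-nitrobenzoic acid) ≈ 3.4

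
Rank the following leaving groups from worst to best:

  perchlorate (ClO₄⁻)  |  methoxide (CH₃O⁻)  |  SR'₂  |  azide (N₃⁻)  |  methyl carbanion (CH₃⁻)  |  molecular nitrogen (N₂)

molecular nitrogen (N₂): no meaningful conjugate acid; N₂ departs as an exceptionally stable neutral molecule
perchlorate (ClO₄⁻): pKₐ(HClO₄) ≈ -10
SR'₂: pKₐ(R'₂SH⁺) ≈ -7
azide (N₃⁻): pKₐ(HN₃) ≈ 4.7
methoxide (CH₃O⁻): pKₐ(CH₃OH) ≈ 15.5
methyl carbanion (CH₃⁻): pKₐ(CH₄) ≈ 48
The question asks for worst first, so the sequence is read in increasing leaving-group ability.

methyl carbanion (CH₃⁻) < methoxide (CH₃O⁻) < azide (N₃⁻) < SR'₂ < perchlorate (ClO₄⁻) < molecular nitrogen (N₂)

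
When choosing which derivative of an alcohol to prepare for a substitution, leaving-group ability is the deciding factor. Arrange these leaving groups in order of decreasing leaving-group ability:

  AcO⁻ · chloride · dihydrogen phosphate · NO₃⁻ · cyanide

chloride > NO₃⁻ > dihydrogen phosphate > AcO⁻ > cyanide

The more stable X⁻ (or X) is on its own — i.e. the weaker a base it is — the better a leaving group it makes.
chloride: pKₐ(HCl) ≈ -7 — moderately weak base
NO₃⁻: pKₐ(HNO₃) ≈ -1.3
dihydrogen phosphate: pKₐ(H₃PO₄) ≈ 2.1
AcO⁻: pKₐ(CH₃COOH) ≈ 4.8
cyanide: pKₐ(HCN) ≈ 9.2 — sp carbon stabilises the charge somewhat, but still a poor LG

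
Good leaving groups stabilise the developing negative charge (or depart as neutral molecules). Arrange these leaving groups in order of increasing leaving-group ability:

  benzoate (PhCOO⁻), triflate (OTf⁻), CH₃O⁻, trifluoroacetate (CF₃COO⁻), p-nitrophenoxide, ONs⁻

CH₃O⁻ < p-nitrophenoxide < benzoate (PhCOO⁻) < trifluoroacetate (CF₃COO⁻) < ONs⁻ < triflate (OTf⁻)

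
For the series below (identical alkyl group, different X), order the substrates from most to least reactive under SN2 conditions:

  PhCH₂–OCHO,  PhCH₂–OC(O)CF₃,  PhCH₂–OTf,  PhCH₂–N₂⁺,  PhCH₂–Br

Same R in every case — rank the leaving groups.
Leaving-group ability tracks the stability of the departed species; conjugate-acid pKₐ is the usual yardstick (lower pKₐ → better LG).
PhCH₂–N₂⁺ loses N₂: no meaningful conjugate acid; N₂ departs as an exceptionally stable neutral molecule
PhCH₂–OTf loses OTf⁻: pKₐ(CF₃SO₃H (triflic acid)) ≈ -14
PhCH₂–Br loses Br⁻: pKₐ(HBr) ≈ -9
PhCH₂–OC(O)CF₃ loses CF₃COO⁻: pKₐ(CF₃COOH) ≈ 0.2
PhCH₂–OCHO loses HCOO⁻: pKₐ(HCOOH) ≈ 3.8

PhCH₂–N₂⁺ > PhCH₂–OTf > PhCH₂–Br > PhCH₂–OC(O)CF₃ > PhCH₂–OCHO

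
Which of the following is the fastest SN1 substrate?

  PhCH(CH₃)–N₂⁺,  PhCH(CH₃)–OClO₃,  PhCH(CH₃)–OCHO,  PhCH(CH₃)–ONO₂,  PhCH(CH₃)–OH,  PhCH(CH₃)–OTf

With the same alkyl group throughout, only the leaving group differentiates the rates.
Leaving-group ability tracks the stability of the departed species; conjugate-acid pKₐ is the usual yardstick (lower pKₐ → better LG).
PhCH(CH₃)–N₂⁺ loses N₂: no meaningful conjugate acid; N₂ departs as an exceptionally stable neutral molecule
PhCH(CH₃)–OTf loses OTf⁻: pKₐ(CF₃SO₃H (triflic acid)) ≈ -14
PhCH(CH₃)–OClO₃ loses ClO₄⁻: pKₐ(HClO₄) ≈ -10
PhCH(CH₃)–ONO₂ loses NO₃⁻: pKₐ(HNO₃) ≈ -1.3
PhCH(CH₃)–OCHO loses HCOO⁻: pKₐ(HCOOH) ≈ 3.8
PhCH(CH₃)–OH loses OH⁻: pKₐ(H₂O) ≈ 15.7

PhCH(CH₃)–N₂⁺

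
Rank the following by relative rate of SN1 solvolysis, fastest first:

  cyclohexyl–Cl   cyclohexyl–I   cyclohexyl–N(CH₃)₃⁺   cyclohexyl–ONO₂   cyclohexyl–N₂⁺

Same R in every case — rank the leaving groups.
A good leaving group is a weak base: the lower the pKₐ of its conjugate acid, the more readily it departs.
cyclohexyl–N₂⁺ loses N₂: no meaningful conjugate acid; N₂ departs as an exceptionally stable neutral molecule
cyclohexyl–I loses I⁻: pKₐ(HI) ≈ -10
cyclohexyl–Cl loses Cl⁻: pKₐ(HCl) ≈ -7
cyclohexyl–ONO₂ loses NO₃⁻: pKₐ(HNO₃) ≈ -1.3
cyclohexyl–N(CH₃)₃⁺ loses NR'₃: pKₐ(R'₃NH⁺) ≈ 10.7

cyclohexyl–N₂⁺ > cyclohexyl–I > cyclohexyl–Cl > cyclohexyl–ONO₂ > cyclohexyl–N(CH₃)₃⁺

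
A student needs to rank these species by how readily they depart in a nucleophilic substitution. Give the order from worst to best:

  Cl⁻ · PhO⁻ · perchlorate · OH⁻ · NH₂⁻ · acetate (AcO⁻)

NH₂⁻ < OH⁻ < PhO⁻ < acetate (AcO⁻) < Cl⁻ < perchlorate

perchlorate: pKₐ(HClO₄) ≈ -10 — extremely weak base; rarely used for safety reasons
Cl⁻: pKₐ(HCl) ≈ -7
acetate (AcO⁻): pKₐ(CH₃COOH) ≈ 4.8 — resonance-stabilised but still a weak base
PhO⁻: pKₐ(C₆H₅OH (phenol)) ≈ 10 — resonance into the ring helps, but still a poor LG
OH⁻: pKₐ(H₂O) ≈ 15.7
NH₂⁻: pKₐ(NH₃) ≈ 38 — extremely strong base; never a leaving group
The question asks for worst first, so the sequence is read in increasing leaving-group ability.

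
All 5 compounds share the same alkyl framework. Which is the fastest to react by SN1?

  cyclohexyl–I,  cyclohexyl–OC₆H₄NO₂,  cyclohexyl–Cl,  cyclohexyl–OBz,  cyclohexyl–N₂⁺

cyclohexyl–N₂⁺

Same R in every case — rank the leaving groups.
Rank by basicity of the departing species: weakest base leaves most easily.
cyclohexyl–N₂⁺ loses N₂: no meaningful conjugate acid; N₂ departs as an exceptionally stable neutral molecule
cyclohexyl–I loses I⁻: pKₐ(HI) ≈ -10
cyclohexyl–Cl loses Cl⁻: pKₐ(HCl) ≈ -7
cyclohexyl–OBz loses PhCOO⁻: pKₐ(C₆H₅COOH) ≈ 4.2
cyclohexyl–OC₆H₄NO₂ loses p-O₂N–C₆H₄–O⁻: pKₐ(p-nitrophenol) ≈ 7.2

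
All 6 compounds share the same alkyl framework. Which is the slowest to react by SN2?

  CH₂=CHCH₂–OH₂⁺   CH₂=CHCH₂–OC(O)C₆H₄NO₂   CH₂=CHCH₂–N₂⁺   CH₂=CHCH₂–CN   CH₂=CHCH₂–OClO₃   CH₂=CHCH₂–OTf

With the same alkyl group throughout, only the leaving group differentiates the rates.
Leaving-group ability tracks the stability of the departed species; conjugate-acid pKₐ is the usual yardstick (lower pKₐ → better LG).
CH₂=CHCH₂–N₂⁺ loses N₂: no meaningful conjugate acid; N₂ departs as an exceptionally stable neutral molecule
CH₂=CHCH₂–OTf loses OTf⁻: pKₐ(CF₃SO₃H (triflic acid)) ≈ -14
CH₂=CHCH₂–OClO₃ loses ClO₄⁻: pKₐ(HClO₄) ≈ -10
CH₂=CHCH₂–OH₂⁺ loses H₂O: pKₐ(H₃O⁺) ≈ -1.7
CH₂=CHCH₂–OC(O)C₆H₄NO₂ loses p-O₂N–C₆H₄–COO⁻: pKₐ(p-nitrobenzoic acid) ≈ 3.4
CH₂=CHCH₂–CN loses CN⁻: pKₐ(HCN) ≈ 9.2

CH₂=CHCH₂–CN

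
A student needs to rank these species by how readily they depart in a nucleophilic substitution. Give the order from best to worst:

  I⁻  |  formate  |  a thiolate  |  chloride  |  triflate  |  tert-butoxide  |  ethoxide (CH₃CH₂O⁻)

triflate: pKₐ(CF₃SO₃H (triflic acid)) ≈ -14
I⁻: pKₐ(HI) ≈ -10
chloride: pKₐ(HCl) ≈ -7
formate: pKₐ(HCOOH) ≈ 3.8
a thiolate: pKₐ(RSH (a thiol)) ≈ 10.5
ethoxide (CH₃CH₂O⁻): pKₐ(CH₃CH₂OH) ≈ 16
tert-butoxide: pKₐ(t-BuOH) ≈ 18

triflate > I⁻ > chloride > formate > a thiolate > ethoxide (CH₃CH₂O⁻) > tert-butoxide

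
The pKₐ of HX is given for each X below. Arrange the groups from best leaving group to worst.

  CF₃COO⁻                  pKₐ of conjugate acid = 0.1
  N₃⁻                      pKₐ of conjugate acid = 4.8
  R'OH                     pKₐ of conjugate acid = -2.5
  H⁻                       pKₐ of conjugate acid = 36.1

Lower conjugate-acid pKₐ ⇒ weaker base ⇒ better leaving group.
Sorting by the given values: R'OH (-2.5), CF₃COO⁻ (0.1), N₃⁻ (4.8), H⁻ (36.1).

R'OH > CF₃COO⁻ > N₃⁻ > H⁻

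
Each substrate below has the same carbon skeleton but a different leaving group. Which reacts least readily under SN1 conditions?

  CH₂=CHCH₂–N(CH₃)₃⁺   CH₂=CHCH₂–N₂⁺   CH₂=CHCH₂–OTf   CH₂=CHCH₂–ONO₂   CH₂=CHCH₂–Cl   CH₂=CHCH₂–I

With the same alkyl group throughout, only the leaving group differentiates the rates.
Rank by basicity of the departing species: weakest base leaves most easily.
CH₂=CHCH₂–N₂⁺ loses N₂: no meaningful conjugate acid; N₂ departs as an exceptionally stable neutral molecule
CH₂=CHCH₂–OTf loses OTf⁻: pKₐ(CF₃SO₃H (triflic acid)) ≈ -14
CH₂=CHCH₂–I loses I⁻: pKₐ(HI) ≈ -10
CH₂=CHCH₂–Cl loses Cl⁻: pKₐ(HCl) ≈ -7
CH₂=CHCH₂–ONO₂ loses NO₃⁻: pKₐ(HNO₃) ≈ -1.3
CH₂=CHCH₂–N(CH₃)₃⁺ loses NR'₃: pKₐ(R'₃NH⁺) ≈ 10.7

CH₂=CHCH₂–N(CH₃)₃⁺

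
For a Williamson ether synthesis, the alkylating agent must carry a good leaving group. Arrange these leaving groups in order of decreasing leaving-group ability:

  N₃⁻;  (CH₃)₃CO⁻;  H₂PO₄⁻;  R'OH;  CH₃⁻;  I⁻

I⁻ > R'OH > H₂PO₄⁻ > N₃⁻ > (CH₃)₃CO⁻ > CH₃⁻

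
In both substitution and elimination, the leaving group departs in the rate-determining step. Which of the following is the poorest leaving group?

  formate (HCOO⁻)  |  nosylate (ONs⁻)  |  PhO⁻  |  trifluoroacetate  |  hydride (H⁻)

Leaving-group ability tracks the stability of the departed species; conjugate-acid pKₐ is the usual yardstick (lower pKₐ → better LG).
nosylate (ONs⁻): pKₐ(p-O₂NC₆H₄SO₃H) ≈ -3.5
trifluoroacetate: pKₐ(CF₃COOH) ≈ 0.2
formate (HCOO⁻): pKₐ(HCOOH) ≈ 3.8
PhO⁻: pKₐ(C₆H₅OH (phenol)) ≈ 10
hydride (H⁻): pKₐ(H₂) ≈ 36

hydride (H⁻)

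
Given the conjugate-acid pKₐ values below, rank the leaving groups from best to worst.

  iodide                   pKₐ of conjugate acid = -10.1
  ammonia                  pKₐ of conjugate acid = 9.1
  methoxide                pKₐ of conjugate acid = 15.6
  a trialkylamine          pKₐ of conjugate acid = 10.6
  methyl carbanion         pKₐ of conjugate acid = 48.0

iodide > ammonia > a trialkylamine > methoxide > methyl carbanion

Lower conjugate-acid pKₐ ⇒ weaker base ⇒ better leaving group.
Sorting by the given values: iodide (-10.1), ammonia (9.1), a trialkylamine (10.6), methoxide (15.6), methyl carbanion (48.0).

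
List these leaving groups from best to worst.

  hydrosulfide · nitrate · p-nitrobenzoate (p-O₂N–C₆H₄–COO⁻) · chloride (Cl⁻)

chloride (Cl⁻) > nitrate > p-nitrobenzoate (p-O₂N–C₆H₄–COO⁻) > hydrosulfide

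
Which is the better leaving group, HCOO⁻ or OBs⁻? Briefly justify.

OBs⁻ is the better leaving group.
pKₐ(p-BrC₆H₄SO₃H) ≈ -2.8 versus pKₐ(HCOOH) ≈ 3.8: OBs⁻ is the much weaker base.
Arenesulfonate with a p-bromo substituent.

OBs⁻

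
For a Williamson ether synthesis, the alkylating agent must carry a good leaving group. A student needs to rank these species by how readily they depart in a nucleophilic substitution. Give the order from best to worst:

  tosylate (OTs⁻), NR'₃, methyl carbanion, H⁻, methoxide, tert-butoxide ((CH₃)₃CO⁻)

tosylate (OTs⁻) > NR'₃ > methoxide > tert-butoxide ((CH₃)₃CO⁻) > H⁻ > methyl carbanion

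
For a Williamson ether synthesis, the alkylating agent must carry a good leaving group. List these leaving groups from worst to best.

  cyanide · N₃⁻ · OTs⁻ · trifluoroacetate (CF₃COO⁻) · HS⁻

cyanide < HS⁻ < N₃⁻ < trifluoroacetate (CF₃COO⁻) < OTs⁻

The more stable X⁻ (or X) is on its own — i.e. the weaker a base it is — the better a leaving group it makes.
OTs⁻: pKₐ(p-CH₃C₆H₄SO₃H (TsOH)) ≈ -2.8
trifluoroacetate (CF₃COO⁻): pKₐ(CF₃COOH) ≈ 0.2 — strongly electron-withdrawing CF₃ stabilises the carboxylate
N₃⁻: pKₐ(HN₃) ≈ 4.7 — linear, resonance-stabilised
HS⁻: pKₐ(H₂S) ≈ 7
cyanide: pKₐ(HCN) ≈ 9.2 — sp carbon stabilises the charge somewhat, but still a poor LG
The question asks for worst first, so the sequence is read in increasing leaving-group ability.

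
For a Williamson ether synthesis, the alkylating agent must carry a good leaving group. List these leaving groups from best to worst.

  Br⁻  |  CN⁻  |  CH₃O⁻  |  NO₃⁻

Br⁻ > NO₃⁻ > CN⁻ > CH₃O⁻

The more stable X⁻ (or X) is on its own — i.e. the weaker a base it is — the better a leaving group it makes.
Br⁻: pKₐ(HBr) ≈ -9
NO₃⁻: pKₐ(HNO₃) ≈ -1.3
CN⁻: pKₐ(HCN) ≈ 9.2
CH₃O⁻: pKₐ(CH₃OH) ≈ 15.5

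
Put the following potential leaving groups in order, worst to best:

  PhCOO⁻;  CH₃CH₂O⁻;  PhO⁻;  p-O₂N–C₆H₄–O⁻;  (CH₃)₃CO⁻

(CH₃)₃CO⁻ < CH₃CH₂O⁻ < PhO⁻ < p-O₂N–C₆H₄–O⁻ < PhCOO⁻

The more stable X⁻ (or X) is on its own — i.e. the weaker a base it is — the better a leaving group it makes.
PhCOO⁻: pKₐ(C₆H₅COOH) ≈ 4.2
p-O₂N–C₆H₄–O⁻: pKₐ(p-nitrophenol) ≈ 7.2
PhO⁻: pKₐ(C₆H₅OH (phenol)) ≈ 10
CH₃CH₂O⁻: pKₐ(CH₃CH₂OH) ≈ 16 — strong base; alkoxides do not leave unassisted
(CH₃)₃CO⁻: pKₐ(t-BuOH) ≈ 18 — bulky, strongly basic alkoxide
Reversing gives the worst-to-best order requested.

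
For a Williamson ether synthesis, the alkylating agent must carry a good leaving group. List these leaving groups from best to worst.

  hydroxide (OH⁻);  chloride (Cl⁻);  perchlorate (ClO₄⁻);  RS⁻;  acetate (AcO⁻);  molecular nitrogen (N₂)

molecular nitrogen (N₂) > perchlorate (ClO₄⁻) > chloride (Cl⁻) > acetate (AcO⁻) > RS⁻ > hydroxide (OH⁻)

molecular nitrogen (N₂): no meaningful conjugate acid; N₂ departs as an exceptionally stable neutral molecule
perchlorate (ClO₄⁻): pKₐ(HClO₄) ≈ -10
chloride (Cl⁻): pKₐ(HCl) ≈ -7
acetate (AcO⁻): pKₐ(CH₃COOH) ≈ 4.8
RS⁻: pKₐ(RSH (a thiol)) ≈ 10.5
hydroxide (OH⁻): pKₐ(H₂O) ≈ 15.7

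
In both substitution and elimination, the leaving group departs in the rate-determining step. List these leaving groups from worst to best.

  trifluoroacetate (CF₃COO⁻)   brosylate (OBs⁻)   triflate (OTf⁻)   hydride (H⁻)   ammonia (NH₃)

Rank by basicity of the departing species: weakest base leaves most easily.
triflate (OTf⁻): pKₐ(CF₃SO₃H (triflic acid)) ≈ -14 — charge spread over three oxygens and a CF₃ group; the premier leaving group in synthesis
brosylate (OBs⁻): pKₐ(p-BrC₆H₄SO₃H) ≈ -2.8 — arenesulfonate with a p-bromo substituent
trifluoroacetate (CF₃COO⁻): pKₐ(CF₃COOH) ≈ 0.2 — strongly electron-withdrawing CF₃ stabilises the carboxylate
ammonia (NH₃): pKₐ(NH₄⁺) ≈ 9.2 — neutral but moderately basic; leaves from R–NH₃⁺
hydride (H⁻): pKₐ(H₂) ≈ 36 — extremely strong base; leaves only in special hydride-transfer contexts
The question asks for worst first, so the sequence is read in increasing leaving-group ability.

hydride (H⁻) < ammonia (NH₃) < trifluoroacetate (CF₃COO⁻) < brosylate (OBs⁻) < triflate (OTf⁻)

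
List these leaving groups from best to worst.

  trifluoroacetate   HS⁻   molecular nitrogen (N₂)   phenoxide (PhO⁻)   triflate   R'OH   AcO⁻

Rank by basicity of the departing species: weakest base leaves most easily.
molecular nitrogen (N₂): no meaningful conjugate acid; N₂ departs as an exceptionally stable neutral molecule
triflate: pKₐ(CF₃SO₃H (triflic acid)) ≈ -14 — charge spread over three oxygens and a CF₃ group; the premier leaving group in synthesis
R'OH: pKₐ(R'OH₂⁺) ≈ -2.4 — neutral; leaves from a protonated ether (an oxonium ion, R–O(H)R'⁺)
trifluoroacetate: pKₐ(CF₃COOH) ≈ 0.2
AcO⁻: pKₐ(CH₃COOH) ≈ 4.8
HS⁻: pKₐ(H₂S) ≈ 7
phenoxide (PhO⁻): pKₐ(C₆H₅OH (phenol)) ≈ 10

molecular nitrogen (N₂) > triflate > R'OH > trifluoroacetate > AcO⁻ > HS⁻ > phenoxide (PhO⁻)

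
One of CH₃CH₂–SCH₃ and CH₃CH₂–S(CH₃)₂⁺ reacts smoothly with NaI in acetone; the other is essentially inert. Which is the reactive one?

From CH₃CH₂–SCH₃ the departing group would be RS⁻ (pKₐ(RSH (a thiol)) ≈ 10.5). Moderately basic; rarely leaves without activation.
From CH₃CH₂–S(CH₃)₂⁺ the leaving group is SR'₂ (pKₐ(R'₂SH⁺) ≈ -7). Neutral; leaves from a sulfonium salt (R–SR'₂⁺).
(In practice CH₃CH₂–S(CH₃)₂⁺ is made from CH₃CH₂–SCH₃ by S-methylation with CH₃I, allowing neutral dimethyl sulfide, rather than methanethiolate, to depart.)

CH₃CH₂–S(CH₃)₂⁺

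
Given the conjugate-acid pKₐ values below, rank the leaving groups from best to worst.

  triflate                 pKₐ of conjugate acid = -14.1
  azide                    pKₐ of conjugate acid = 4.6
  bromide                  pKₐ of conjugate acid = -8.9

triflate > bromide > azide

Lower conjugate-acid pKₐ ⇒ weaker base ⇒ better leaving group.
Sorting by the given values: triflate (-14.1), bromide (-8.9), azide (4.6).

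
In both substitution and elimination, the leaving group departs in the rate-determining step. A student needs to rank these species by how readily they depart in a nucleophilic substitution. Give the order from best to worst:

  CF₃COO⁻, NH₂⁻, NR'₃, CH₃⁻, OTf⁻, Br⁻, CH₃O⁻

OTf⁻ > Br⁻ > CF₃COO⁻ > NR'₃ > CH₃O⁻ > NH₂⁻ > CH₃⁻

The more stable X⁻ (or X) is on its own — i.e. the weaker a base it is — the better a leaving group it makes.
OTf⁻: pKₐ(CF₃SO₃H (triflic acid)) ≈ -14 — charge spread over three oxygens and a CF₃ group; the premier leaving group in synthesis
Br⁻: pKₐ(HBr) ≈ -9 — weak base; good leaving group
CF₃COO⁻: pKₐ(CF₃COOH) ≈ 0.2 — strongly electron-withdrawing CF₃ stabilises the carboxylate
NR'₃: pKₐ(R'₃NH⁺) ≈ 10.7
CH₃O⁻: pKₐ(CH₃OH) ≈ 15.5
NH₂⁻: pKₐ(NH₃) ≈ 38 — extremely strong base; never a leaving group
CH₃⁻: pKₐ(CH₄) ≈ 48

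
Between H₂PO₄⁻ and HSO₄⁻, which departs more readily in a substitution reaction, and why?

HSO₄⁻ is the better leaving group.
pKₐ(H₂SO₄) ≈ -3 versus pKₐ(H₃PO₄) ≈ 2.1: HSO₄⁻ is the much weaker base.
Conjugate base of a strong mineral acid.

HSO₄⁻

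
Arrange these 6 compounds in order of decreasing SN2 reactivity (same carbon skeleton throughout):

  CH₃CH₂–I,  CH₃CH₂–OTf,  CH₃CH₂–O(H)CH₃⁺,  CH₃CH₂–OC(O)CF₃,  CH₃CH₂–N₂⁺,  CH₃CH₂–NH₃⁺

CH₃CH₂–N₂⁺ > CH₃CH₂–OTf > CH₃CH₂–I > CH₃CH₂–O(H)CH₃⁺ > CH₃CH₂–OC(O)CF₃ > CH₃CH₂–NH₃⁺

Same R in every case — rank the leaving groups.
Rank by basicity of the departing species: weakest base leaves most easily.
CH₃CH₂–N₂⁺ loses N₂: no meaningful conjugate acid; N₂ departs as an exceptionally stable neutral molecule
CH₃CH₂–OTf loses OTf⁻: pKₐ(CF₃SO₃H (triflic acid)) ≈ -14
CH₃CH₂–I loses I⁻: pKₐ(HI) ≈ -10
CH₃CH₂–O(H)CH₃⁺ loses R'OH: pKₐ(R'OH₂⁺) ≈ -2.4
CH₃CH₂–OC(O)CF₃ loses CF₃COO⁻: pKₐ(CF₃COOH) ≈ 0.2
CH₃CH₂–NH₃⁺ loses NH₃: pKₐ(NH₄⁺) ≈ 9.2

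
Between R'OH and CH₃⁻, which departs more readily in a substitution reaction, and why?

R'OH

R'OH is the better leaving group.
pKₐ(R'OH₂⁺) ≈ -2.4 versus pKₐ(CH₄) ≈ 48: R'OH is the much weaker base.
Neutral; leaves from a protonated ether (an oxonium ion, R–O(H)R'⁺).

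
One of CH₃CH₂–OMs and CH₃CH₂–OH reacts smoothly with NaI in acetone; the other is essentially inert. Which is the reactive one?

CH₃CH₂–OMs

From CH₃CH₂–OH the departing group would be OH⁻ (pKₐ(H₂O) ≈ 15.7). Strong base; essentially never leaves without prior activation.
From CH₃CH₂–OMs the leaving group is OMs⁻ (pKₐ(CH₃SO₃H (MsOH)) ≈ -1.9). Resonance-delocalised alkanesulfonate.
(In practice CH₃CH₂–OMs is made from CH₃CH₂–OH by treatment with MsCl / Et₃N, converting the hydroxyl into a mesylate.)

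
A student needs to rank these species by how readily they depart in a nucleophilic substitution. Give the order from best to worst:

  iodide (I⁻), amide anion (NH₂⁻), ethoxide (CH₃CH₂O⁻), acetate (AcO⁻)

The more stable X⁻ (or X) is on its own — i.e. the weaker a base it is — the better a leaving group it makes.
iodide (I⁻): pKₐ(HI) ≈ -10
acetate (AcO⁻): pKₐ(CH₃COOH) ≈ 4.8
ethoxide (CH₃CH₂O⁻): pKₐ(CH₃CH₂OH) ≈ 16
amide anion (NH₂⁻): pKₐ(NH₃) ≈ 38

iodide (I⁻) > acetate (AcO⁻) > ethoxide (CH₃CH₂O⁻) > amide anion (NH₂⁻)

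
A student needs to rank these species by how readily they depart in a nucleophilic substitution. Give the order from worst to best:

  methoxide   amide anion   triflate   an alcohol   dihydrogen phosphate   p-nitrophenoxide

amide anion < methoxide < p-nitrophenoxide < dihydrogen phosphate < an alcohol < triflate

A good leaving group is a weak base: the lower the pKₐ of its conjugate acid, the more readily it departs.
triflate: pKₐ(CF₃SO₃H (triflic acid)) ≈ -14
an alcohol: pKₐ(R'OH₂⁺) ≈ -2.4 — neutral; leaves from a protonated ether (an oxonium ion, R–O(H)R'⁺)
dihydrogen phosphate: pKₐ(H₃PO₄) ≈ 2.1
p-nitrophenoxide: pKₐ(p-nitrophenol) ≈ 7.2
methoxide: pKₐ(CH₃OH) ≈ 15.5 — strong base; alkoxides do not leave unassisted
amide anion: pKₐ(NH₃) ≈ 38 — extremely strong base; never a leaving group
Reversing gives the worst-to-best order requested.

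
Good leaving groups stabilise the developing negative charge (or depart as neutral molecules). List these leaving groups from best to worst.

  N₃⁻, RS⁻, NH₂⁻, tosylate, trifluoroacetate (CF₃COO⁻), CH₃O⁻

A good leaving group is a weak base: the lower the pKₐ of its conjugate acid, the more readily it departs.
tosylate: pKₐ(p-CH₃C₆H₄SO₃H (TsOH)) ≈ -2.8
trifluoroacetate (CF₃COO⁻): pKₐ(CF₃COOH) ≈ 0.2
N₃⁻: pKₐ(HN₃) ≈ 4.7
RS⁻: pKₐ(RSH (a thiol)) ≈ 10.5
CH₃O⁻: pKₐ(CH₃OH) ≈ 15.5
NH₂⁻: pKₐ(NH₃) ≈ 38

tosylate > trifluoroacetate (CF₃COO⁻) > N₃⁻ > RS⁻ > CH₃O⁻ > NH₂⁻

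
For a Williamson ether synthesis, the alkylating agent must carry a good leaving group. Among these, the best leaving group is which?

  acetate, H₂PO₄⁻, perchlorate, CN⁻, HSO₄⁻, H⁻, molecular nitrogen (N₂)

molecular nitrogen (N₂)

The more stable X⁻ (or X) is on its own — i.e. the weaker a base it is — the better a leaving group it makes.
molecular nitrogen (N₂): no meaningful conjugate acid; N₂ departs as an exceptionally stable neutral molecule
perchlorate: pKₐ(HClO₄) ≈ -10
HSO₄⁻: pKₐ(H₂SO₄) ≈ -3
H₂PO₄⁻: pKₐ(H₃PO₄) ≈ 2.1
acetate: pKₐ(CH₃COOH) ≈ 4.8
CN⁻: pKₐ(HCN) ≈ 9.2
H⁻: pKₐ(H₂) ≈ 36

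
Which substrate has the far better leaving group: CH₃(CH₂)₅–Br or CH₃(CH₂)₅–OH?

From CH₃(CH₂)₅–OH the departing group would be OH⁻ (pKₐ(H₂O) ≈ 15.7). Strong base; essentially never leaves without prior activation.
From CH₃(CH₂)₅–Br the leaving group is Br⁻ (pKₐ(HBr) ≈ -9). Weak base; good leaving group.
(In practice CH₃(CH₂)₅–Br is made from CH₃(CH₂)₅–OH by treatment with PBr₃, replacing the hydroxyl with bromide.)

CH₃(CH₂)₅–Br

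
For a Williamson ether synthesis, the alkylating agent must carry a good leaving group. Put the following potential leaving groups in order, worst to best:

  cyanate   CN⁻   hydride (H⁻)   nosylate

Leaving-group ability tracks the stability of the departed species; conjugate-acid pKₐ is the usual yardstick (lower pKₐ → better LG).
nosylate: pKₐ(p-O₂NC₆H₄SO₃H) ≈ -3.5
cyanate: pKₐ(HOCN) ≈ 3.5
CN⁻: pKₐ(HCN) ≈ 9.2
hydride (H⁻): pKₐ(H₂) ≈ 36
The question asks for worst first, so the sequence is read in increasing leaving-group ability.

hydride (H⁻) < CN⁻ < cyanate < nosylate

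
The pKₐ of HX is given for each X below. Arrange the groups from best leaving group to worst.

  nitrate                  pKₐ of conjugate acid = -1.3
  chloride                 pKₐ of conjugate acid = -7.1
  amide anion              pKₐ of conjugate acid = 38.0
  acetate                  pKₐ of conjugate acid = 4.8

Lower conjugate-acid pKₐ ⇒ weaker base ⇒ better leaving group.
Sorting by the given values: chloride (-7.1), nitrate (-1.3), acetate (4.8), amide anion (38.0).

chloride > nitrate > acetate > amide anion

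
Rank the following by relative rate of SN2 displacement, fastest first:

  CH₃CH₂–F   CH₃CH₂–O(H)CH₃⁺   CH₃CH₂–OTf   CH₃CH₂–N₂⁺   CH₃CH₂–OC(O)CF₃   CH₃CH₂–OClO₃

CH₃CH₂–N₂⁺ > CH₃CH₂–OTf > CH₃CH₂–OClO₃ > CH₃CH₂–O(H)CH₃⁺ > CH₃CH₂–OC(O)CF₃ > CH₃CH₂–F

Identical carbon frameworks mean the comparison reduces to leaving-group quality.
Rank by basicity of the departing species: weakest base leaves most easily.
CH₃CH₂–N₂⁺ loses N₂: no meaningful conjugate acid; N₂ departs as an exceptionally stable neutral molecule
CH₃CH₂–OTf loses OTf⁻: pKₐ(CF₃SO₃H (triflic acid)) ≈ -14
CH₃CH₂–OClO₃ loses ClO₄⁻: pKₐ(HClO₄) ≈ -10
CH₃CH₂–O(H)CH₃⁺ loses R'OH: pKₐ(R'OH₂⁺) ≈ -2.4
CH₃CH₂–OC(O)CF₃ loses CF₃COO⁻: pKₐ(CF₃COOH) ≈ 0.2
CH₃CH₂–F loses F⁻: pKₐ(HF) ≈ 3.2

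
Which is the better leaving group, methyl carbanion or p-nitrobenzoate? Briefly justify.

p-nitrobenzoate

p-nitrobenzoate is the better leaving group.
pKₐ(p-nitrobenzoic acid) ≈ 3.4 versus pKₐ(CH₄) ≈ 48: p-nitrobenzoate is the much weaker base.
Electron-withdrawing nitro group stabilises the carboxylate.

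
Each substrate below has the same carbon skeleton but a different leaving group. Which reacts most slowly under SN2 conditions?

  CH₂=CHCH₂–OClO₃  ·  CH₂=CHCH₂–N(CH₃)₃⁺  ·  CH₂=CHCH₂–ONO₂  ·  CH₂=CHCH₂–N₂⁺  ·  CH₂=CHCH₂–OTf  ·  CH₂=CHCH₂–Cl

CH₂=CHCH₂–N(CH₃)₃⁺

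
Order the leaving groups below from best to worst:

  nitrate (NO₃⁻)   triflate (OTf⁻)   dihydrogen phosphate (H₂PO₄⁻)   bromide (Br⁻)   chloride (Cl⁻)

triflate (OTf⁻) > bromide (Br⁻) > chloride (Cl⁻) > nitrate (NO₃⁻) > dihydrogen phosphate (H₂PO₄⁻)

The more stable X⁻ (or X) is on its own — i.e. the weaker a base it is — the better a leaving group it makes.
triflate (OTf⁻): pKₐ(CF₃SO₃H (triflic acid)) ≈ -14
bromide (Br⁻): pKₐ(HBr) ≈ -9
chloride (Cl⁻): pKₐ(HCl) ≈ -7 — moderately weak base
nitrate (NO₃⁻): pKₐ(HNO₃) ≈ -1.3
dihydrogen phosphate (H₂PO₄⁻): pKₐ(H₃PO₄) ≈ 2.1 — moderate base; biological leaving group after further activation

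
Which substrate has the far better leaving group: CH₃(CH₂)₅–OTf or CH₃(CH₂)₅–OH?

CH₃(CH₂)₅–OTf

From CH₃(CH₂)₅–OH the departing group would be OH⁻ (pKₐ(H₂O) ≈ 15.7). Strong base; essentially never leaves without prior activation.
From CH₃(CH₂)₅–OTf the leaving group is OTf⁻ (pKₐ(CF₃SO₃H (triflic acid)) ≈ -14). Charge spread over three oxygens and a CF₃ group; the premier leaving group in synthesis.
(In practice CH₃(CH₂)₅–OTf is made from CH₃(CH₂)₅–OH by treatment with Tf₂O / 2,6-lutidine, converting the hydroxyl into a triflate.)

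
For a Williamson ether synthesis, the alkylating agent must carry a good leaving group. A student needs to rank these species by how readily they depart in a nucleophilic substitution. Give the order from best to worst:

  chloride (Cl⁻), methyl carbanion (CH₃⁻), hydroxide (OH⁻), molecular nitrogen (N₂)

The more stable X⁻ (or X) is on its own — i.e. the weaker a base it is — the better a leaving group it makes.
molecular nitrogen (N₂): no meaningful conjugate acid; N₂ departs as an exceptionally stable neutral molecule
chloride (Cl⁻): pKₐ(HCl) ≈ -7 — moderately weak base
hydroxide (OH⁻): pKₐ(H₂O) ≈ 15.7 — strong base; essentially never leaves without prior activation
methyl carbanion (CH₃⁻): pKₐ(CH₄) ≈ 48

molecular nitrogen (N₂) > chloride (Cl⁻) > hydroxide (OH⁻) > methyl carbanion (CH₃⁻)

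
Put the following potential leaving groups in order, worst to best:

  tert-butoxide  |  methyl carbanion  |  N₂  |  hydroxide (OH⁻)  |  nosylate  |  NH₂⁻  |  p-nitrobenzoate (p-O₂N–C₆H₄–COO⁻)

Rank by basicity of the departing species: weakest base leaves most easily.
N₂: no meaningful conjugate acid; N₂ departs as an exceptionally stable neutral molecule
nosylate: pKₐ(p-O₂NC₆H₄SO₃H) ≈ -3.5 — p-nitro group further stabilises the sulfonate
p-nitrobenzoate (p-O₂N–C₆H₄–COO⁻): pKₐ(p-nitrobenzoic acid) ≈ 3.4 — electron-withdrawing nitro group stabilises the carboxylate
hydroxide (OH⁻): pKₐ(H₂O) ≈ 15.7 — strong base; essentially never leaves without prior activation
tert-butoxide: pKₐ(t-BuOH) ≈ 18 — bulky, strongly basic alkoxide
NH₂⁻: pKₐ(NH₃) ≈ 38 — extremely strong base; never a leaving group
methyl carbanion: pKₐ(CH₄) ≈ 48
Listed from poorest to best leaving group as asked.

methyl carbanion < NH₂⁻ < tert-butoxide < hydroxide (OH⁻) < p-nitrobenzoate (p-O₂N–C₆H₄–COO⁻) < nosylate < N₂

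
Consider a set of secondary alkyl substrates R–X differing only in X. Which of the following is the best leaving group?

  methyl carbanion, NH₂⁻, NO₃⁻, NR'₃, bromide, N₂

Rank by basicity of the departing species: weakest base leaves most easily.
N₂: no meaningful conjugate acid; N₂ departs as an exceptionally stable neutral molecule
bromide: pKₐ(HBr) ≈ -9
NO₃⁻: pKₐ(HNO₃) ≈ -1.3
NR'₃: pKₐ(R'₃NH⁺) ≈ 10.7
NH₂⁻: pKₐ(NH₃) ≈ 38
methyl carbanion: pKₐ(CH₄) ≈ 48

N₂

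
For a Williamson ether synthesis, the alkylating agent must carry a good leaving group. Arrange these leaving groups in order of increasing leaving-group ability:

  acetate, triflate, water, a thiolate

a thiolate < acetate < water < triflate

triflate: pKₐ(CF₃SO₃H (triflic acid)) ≈ -14
water: pKₐ(H₃O⁺) ≈ -1.7 — neutral; leaves from a protonated alcohol (R–OH₂⁺)
acetate: pKₐ(CH₃COOH) ≈ 4.8 — resonance-stabilised but still a weak base
a thiolate: pKₐ(RSH (a thiol)) ≈ 10.5
Listed from poorest to best leaving group as asked.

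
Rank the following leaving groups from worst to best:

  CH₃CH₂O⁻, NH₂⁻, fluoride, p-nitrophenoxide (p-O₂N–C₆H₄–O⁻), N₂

A good leaving group is a weak base: the lower the pKₐ of its conjugate acid, the more readily it departs.
N₂: no meaningful conjugate acid; N₂ departs as an exceptionally stable neutral molecule
fluoride: pKₐ(HF) ≈ 3.2
p-nitrophenoxide (p-O₂N–C₆H₄–O⁻): pKₐ(p-nitrophenol) ≈ 7.2
CH₃CH₂O⁻: pKₐ(CH₃CH₂OH) ≈ 16
NH₂⁻: pKₐ(NH₃) ≈ 38
The question asks for worst first, so the sequence is read in increasing leaving-group ability.

NH₂⁻ < CH₃CH₂O⁻ < p-nitrophenoxide (p-O₂N–C₆H₄–O⁻) < fluoride < N₂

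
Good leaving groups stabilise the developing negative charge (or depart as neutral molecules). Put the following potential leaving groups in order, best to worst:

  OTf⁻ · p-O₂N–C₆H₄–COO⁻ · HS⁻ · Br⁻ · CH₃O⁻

OTf⁻ > Br⁻ > p-O₂N–C₆H₄–COO⁻ > HS⁻ > CH₃O⁻

OTf⁻: pKₐ(CF₃SO₃H (triflic acid)) ≈ -14
Br⁻: pKₐ(HBr) ≈ -9
p-O₂N–C₆H₄–COO⁻: pKₐ(p-nitrobenzoic acid) ≈ 3.4
HS⁻: pKₐ(H₂S) ≈ 7
CH₃O⁻: pKₐ(CH₃OH) ≈ 15.5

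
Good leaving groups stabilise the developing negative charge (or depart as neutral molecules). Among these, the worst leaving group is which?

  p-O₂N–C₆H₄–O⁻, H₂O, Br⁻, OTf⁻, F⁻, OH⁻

OH⁻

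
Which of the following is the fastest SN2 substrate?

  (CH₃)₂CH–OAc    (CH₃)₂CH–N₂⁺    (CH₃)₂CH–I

(CH₃)₂CH–N₂⁺

Identical carbon frameworks mean the comparison reduces to leaving-group quality.
A good leaving group is a weak base: the lower the pKₐ of its conjugate acid, the more readily it departs.
(CH₃)₂CH–N₂⁺ loses N₂: no meaningful conjugate acid; N₂ departs as an exceptionally stable neutral molecule
(CH₃)₂CH–I loses I⁻: pKₐ(HI) ≈ -10
(CH₃)₂CH–OAc loses AcO⁻: pKₐ(CH₃COOH) ≈ 4.8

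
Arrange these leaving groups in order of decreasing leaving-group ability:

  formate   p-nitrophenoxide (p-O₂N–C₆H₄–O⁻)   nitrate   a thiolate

nitrate > formate > p-nitrophenoxide (p-O₂N–C₆H₄–O⁻) > a thiolate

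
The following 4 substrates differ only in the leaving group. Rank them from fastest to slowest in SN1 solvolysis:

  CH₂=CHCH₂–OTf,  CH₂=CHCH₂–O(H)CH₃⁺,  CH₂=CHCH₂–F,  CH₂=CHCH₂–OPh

With the same alkyl group throughout, only the leaving group differentiates the rates.
Rank by basicity of the departing species: weakest base leaves most easily.
CH₂=CHCH₂–OTf loses OTf⁻: pKₐ(CF₃SO₃H (triflic acid)) ≈ -14
CH₂=CHCH₂–O(H)CH₃⁺ loses R'OH: pKₐ(R'OH₂⁺) ≈ -2.4
CH₂=CHCH₂–F loses F⁻: pKₐ(HF) ≈ 3.2
CH₂=CHCH₂–OPh loses PhO⁻: pKₐ(C₆H₅OH (phenol)) ≈ 10

CH₂=CHCH₂–OTf > CH₂=CHCH₂–O(H)CH₃⁺ > CH₂=CHCH₂–F > CH₂=CHCH₂–OPh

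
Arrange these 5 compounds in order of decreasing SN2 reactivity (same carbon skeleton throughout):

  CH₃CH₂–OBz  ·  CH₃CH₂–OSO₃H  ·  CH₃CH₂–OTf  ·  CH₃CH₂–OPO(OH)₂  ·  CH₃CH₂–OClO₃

The skeletons are identical, so relative rate is governed entirely by leaving-group ability.
The more stable X⁻ (or X) is on its own — i.e. the weaker a base it is — the better a leaving group it makes.
CH₃CH₂–OTf loses OTf⁻: pKₐ(CF₃SO₃H (triflic acid)) ≈ -14
CH₃CH₂–OClO₃ loses ClO₄⁻: pKₐ(HClO₄) ≈ -10
CH₃CH₂–OSO₃H loses HSO₄⁻: pKₐ(H₂SO₄) ≈ -3
CH₃CH₂–OPO(OH)₂ loses H₂PO₄⁻: pKₐ(H₃PO₄) ≈ 2.1
CH₃CH₂–OBz loses PhCOO⁻: pKₐ(C₆H₅COOH) ≈ 4.2

CH₃CH₂–OTf > CH₃CH₂–OClO₃ > CH₃CH₂–OSO₃H > CH₃CH₂–OPO(OH)₂ > CH₃CH₂–OBz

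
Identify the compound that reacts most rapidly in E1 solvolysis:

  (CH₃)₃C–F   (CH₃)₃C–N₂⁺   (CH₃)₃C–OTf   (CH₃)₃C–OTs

The skeletons are identical, so relative rate is governed entirely by leaving-group ability.
The more stable X⁻ (or X) is on its own — i.e. the weaker a base it is — the better a leaving group it makes.
(CH₃)₃C–N₂⁺ loses N₂: no meaningful conjugate acid; N₂ departs as an exceptionally stable neutral molecule
(CH₃)₃C–OTf loses OTf⁻: pKₐ(CF₃SO₃H (triflic acid)) ≈ -14
(CH₃)₃C–OTs loses OTs⁻: pKₐ(p-CH₃C₆H₄SO₃H (TsOH)) ≈ -2.8
(CH₃)₃C–F loses F⁻: pKₐ(HF) ≈ 3.2

(CH₃)₃C–N₂⁺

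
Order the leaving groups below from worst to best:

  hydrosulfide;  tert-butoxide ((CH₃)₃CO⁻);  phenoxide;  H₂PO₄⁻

tert-butoxide ((CH₃)₃CO⁻) < phenoxide < hydrosulfide < H₂PO₄⁻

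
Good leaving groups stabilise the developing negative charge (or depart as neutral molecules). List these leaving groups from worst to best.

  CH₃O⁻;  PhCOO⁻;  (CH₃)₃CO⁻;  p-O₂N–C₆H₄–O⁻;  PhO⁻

PhCOO⁻: pKₐ(C₆H₅COOH) ≈ 4.2 — aryl carboxylate
p-O₂N–C₆H₄–O⁻: pKₐ(p-nitrophenol) ≈ 7.2 — nitro group delocalises the charge; the classic chromogenic LG
PhO⁻: pKₐ(C₆H₅OH (phenol)) ≈ 10
CH₃O⁻: pKₐ(CH₃OH) ≈ 15.5 — strong base; alkoxides do not leave unassisted
(CH₃)₃CO⁻: pKₐ(t-BuOH) ≈ 18 — bulky, strongly basic alkoxide
Listed from poorest to best leaving group as asked.

(CH₃)₃CO⁻ < CH₃O⁻ < PhO⁻ < p-O₂N–C₆H₄–O⁻ < PhCOO⁻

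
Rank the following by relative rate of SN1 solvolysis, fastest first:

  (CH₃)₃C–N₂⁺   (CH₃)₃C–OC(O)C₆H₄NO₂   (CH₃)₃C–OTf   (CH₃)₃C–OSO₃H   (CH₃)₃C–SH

The skeletons are identical, so relative rate is governed entirely by leaving-group ability.
Leaving-group ability tracks the stability of the departed species; conjugate-acid pKₐ is the usual yardstick (lower pKₐ → better LG).
(CH₃)₃C–N₂⁺ loses N₂: no meaningful conjugate acid; N₂ departs as an exceptionally stable neutral molecule
(CH₃)₃C–OTf loses OTf⁻: pKₐ(CF₃SO₃H (triflic acid)) ≈ -14
(CH₃)₃C–OSO₃H loses HSO₄⁻: pKₐ(H₂SO₄) ≈ -3
(CH₃)₃C–OC(O)C₆H₄NO₂ loses p-O₂N–C₆H₄–COO⁻: pKₐ(p-nitrobenzoic acid) ≈ 3.4
(CH₃)₃C–SH loses HS⁻: pKₐ(H₂S) ≈ 7

(CH₃)₃C–N₂⁺ > (CH₃)₃C–OTf > (CH₃)₃C–OSO₃H > (CH₃)₃C–OC(O)C₆H₄NO₂ > (CH₃)₃C–SH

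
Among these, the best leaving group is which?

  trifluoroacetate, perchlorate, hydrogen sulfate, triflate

triflate

A good leaving group is a weak base: the lower the pKₐ of its conjugate acid, the more readily it departs.
triflate: pKₐ(CF₃SO₃H (triflic acid)) ≈ -14
perchlorate: pKₐ(HClO₄) ≈ -10
hydrogen sulfate: pKₐ(H₂SO₄) ≈ -3
trifluoroacetate: pKₐ(CF₃COOH) ≈ 0.2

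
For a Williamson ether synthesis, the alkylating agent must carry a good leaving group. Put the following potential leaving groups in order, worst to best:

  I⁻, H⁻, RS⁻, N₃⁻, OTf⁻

Rank by basicity of the departing species: weakest base leaves most easily.
OTf⁻: pKₐ(CF₃SO₃H (triflic acid)) ≈ -14 — charge spread over three oxygens and a CF₃ group; the premier leaving group in synthesis
I⁻: pKₐ(HI) ≈ -10
N₃⁻: pKₐ(HN₃) ≈ 4.7
RS⁻: pKₐ(RSH (a thiol)) ≈ 10.5 — moderately basic; rarely leaves without activation
H⁻: pKₐ(H₂) ≈ 36 — extremely strong base; leaves only in special hydride-transfer contexts
Reversing gives the worst-to-best order requested.

H⁻ < RS⁻ < N₃⁻ < I⁻ < OTf⁻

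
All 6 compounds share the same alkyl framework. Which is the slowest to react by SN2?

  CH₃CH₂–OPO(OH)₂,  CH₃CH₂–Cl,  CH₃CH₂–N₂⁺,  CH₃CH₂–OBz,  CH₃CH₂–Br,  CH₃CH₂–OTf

Identical carbon frameworks mean the comparison reduces to leaving-group quality.
Leaving-group ability tracks the stability of the departed species; conjugate-acid pKₐ is the usual yardstick (lower pKₐ → better LG).
CH₃CH₂–N₂⁺ loses N₂: no meaningful conjugate acid; N₂ departs as an exceptionally stable neutral molecule
CH₃CH₂–OTf loses OTf⁻: pKₐ(CF₃SO₃H (triflic acid)) ≈ -14
CH₃CH₂–Br loses Br⁻: pKₐ(HBr) ≈ -9
CH₃CH₂–Cl loses Cl⁻: pKₐ(HCl) ≈ -7
CH₃CH₂–OPO(OH)₂ loses H₂PO₄⁻: pKₐ(H₃PO₄) ≈ 2.1
CH₃CH₂–OBz loses PhCOO⁻: pKₐ(C₆H₅COOH) ≈ 4.2

CH₃CH₂–OBz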